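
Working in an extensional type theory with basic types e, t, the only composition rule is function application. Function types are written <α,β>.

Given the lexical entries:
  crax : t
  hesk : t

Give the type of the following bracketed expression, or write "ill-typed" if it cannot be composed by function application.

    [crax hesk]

[crax hesk]: t with t — neither is a function whose domain matches the other; composition fails here.

ill-typed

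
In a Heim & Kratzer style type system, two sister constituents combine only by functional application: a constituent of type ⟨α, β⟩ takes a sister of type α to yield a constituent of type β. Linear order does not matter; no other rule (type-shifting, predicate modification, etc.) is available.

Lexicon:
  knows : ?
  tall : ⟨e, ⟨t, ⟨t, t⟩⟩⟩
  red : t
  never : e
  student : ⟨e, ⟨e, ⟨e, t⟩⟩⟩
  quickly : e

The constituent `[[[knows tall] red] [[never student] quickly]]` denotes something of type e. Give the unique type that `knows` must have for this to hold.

⟨⟨e, ⟨t, ⟨t, t⟩⟩⟩, ⟨t, ⟨⟨e, t⟩, e⟩⟩⟩

[[[knows tall] red] [[never student] quickly]] must have type e. The sister [[never student] quickly] has type ⟨e, t⟩; that is not a function onto e, so [[knows tall] red] must be the functor, of type ⟨⟨e, t⟩, e⟩.
[[knows tall] red] must have type ⟨⟨e, t⟩, e⟩. The sister red has type t; that is not a function onto ⟨⟨e, t⟩, e⟩, so [knows tall] must be the functor, of type ⟨t, ⟨⟨e, t⟩, e⟩⟩.
[knows tall] must have type ⟨t, ⟨⟨e, t⟩, e⟩⟩. The sister tall has type ⟨e, ⟨t, ⟨t, t⟩⟩⟩; that is not a function onto ⟨t, ⟨⟨e, t⟩, e⟩⟩, so knows must be the functor, of type ⟨⟨e, ⟨t, ⟨t, t⟩⟩⟩, ⟨t, ⟨⟨e, t⟩, e⟩⟩⟩.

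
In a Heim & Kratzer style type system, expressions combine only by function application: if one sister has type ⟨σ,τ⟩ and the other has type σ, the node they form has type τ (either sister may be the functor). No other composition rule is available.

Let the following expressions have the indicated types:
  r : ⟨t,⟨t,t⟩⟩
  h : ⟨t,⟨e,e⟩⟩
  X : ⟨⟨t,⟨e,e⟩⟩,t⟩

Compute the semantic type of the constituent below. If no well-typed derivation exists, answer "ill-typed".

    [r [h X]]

⟨t,t⟩

[h X]: ⟨⟨t,⟨e,e⟩⟩,t⟩ applied to ⟨t,⟨e,e⟩⟩ yields t.
[r [h X]]: ⟨t,⟨t,t⟩⟩ applied to t yields ⟨t,t⟩.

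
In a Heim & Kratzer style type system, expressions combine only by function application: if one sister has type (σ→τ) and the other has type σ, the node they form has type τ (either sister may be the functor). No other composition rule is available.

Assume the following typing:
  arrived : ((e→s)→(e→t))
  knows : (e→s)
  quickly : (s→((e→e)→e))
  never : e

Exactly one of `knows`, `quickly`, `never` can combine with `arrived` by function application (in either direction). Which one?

knows — combines: arrived : ((e→s)→(e→t)) takes knows : (e→s) as argument, giving (e→t).
quickly : (s→((e→e)→e)) — does not combine with arrived.
never : e — does not combine with arrived.

knows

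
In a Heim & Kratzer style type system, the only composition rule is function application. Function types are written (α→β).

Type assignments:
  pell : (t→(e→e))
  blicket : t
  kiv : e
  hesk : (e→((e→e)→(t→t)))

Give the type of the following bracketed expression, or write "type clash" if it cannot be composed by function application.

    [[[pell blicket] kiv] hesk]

[pell blicket]: (t→(e→e)) applied to t yields (e→e).
[[pell blicket] kiv]: (e→e) applied to e yields e.
[[[pell blicket] kiv] hesk]: (e→((e→e)→(t→t))) applied to e yields ((e→e)→(t→t)).

((e→e)→(t→t))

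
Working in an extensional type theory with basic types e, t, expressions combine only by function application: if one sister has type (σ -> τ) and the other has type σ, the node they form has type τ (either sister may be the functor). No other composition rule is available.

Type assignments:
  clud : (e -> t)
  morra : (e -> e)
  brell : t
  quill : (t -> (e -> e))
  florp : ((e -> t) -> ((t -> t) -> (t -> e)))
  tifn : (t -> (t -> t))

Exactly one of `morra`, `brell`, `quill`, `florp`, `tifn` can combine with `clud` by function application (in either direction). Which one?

florp

morra : (e -> e) — neither side's domain matches the other.
brell : t — neither side's domain matches the other.
quill : (t -> (e -> e)) — neither side's domain matches the other.
florp — combines: florp : ((e -> t) -> ((t -> t) -> (t -> e))) takes clud : (e -> t) as argument, giving ((t -> t) -> (t -> e)).
tifn : (t -> (t -> t)) — neither side's domain matches the other.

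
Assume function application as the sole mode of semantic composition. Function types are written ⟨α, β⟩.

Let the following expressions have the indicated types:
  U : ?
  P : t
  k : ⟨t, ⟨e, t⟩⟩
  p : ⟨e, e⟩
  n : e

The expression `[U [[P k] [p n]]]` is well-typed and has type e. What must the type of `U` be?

At [U [[P k] [p n]]] (required: e): [[P k] [p n]] is t, which is not a function with range e; hence U is the functor — type ⟨t, e⟩.

⟨t, e⟩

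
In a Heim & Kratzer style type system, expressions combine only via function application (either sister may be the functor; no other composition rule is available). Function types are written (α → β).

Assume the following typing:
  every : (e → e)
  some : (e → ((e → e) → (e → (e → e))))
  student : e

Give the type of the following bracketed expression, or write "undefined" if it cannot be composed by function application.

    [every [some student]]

(e → (e → e))

At [some student], some : (e → ((e → e) → (e → (e → e)))) takes student : e, giving ((e → e) → (e → (e → e))).
At [every [some student]], [some student] : ((e → e) → (e → (e → e))) takes every : (e → e), giving (e → (e → e)).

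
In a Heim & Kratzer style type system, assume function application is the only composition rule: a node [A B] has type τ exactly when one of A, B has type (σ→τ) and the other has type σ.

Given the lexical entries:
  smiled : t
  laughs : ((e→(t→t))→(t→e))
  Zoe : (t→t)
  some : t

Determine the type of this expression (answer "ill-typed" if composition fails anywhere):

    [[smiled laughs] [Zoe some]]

[smiled laughs]: t with ((e→(t→t))→(t→e)) — neither is a function whose domain matches the other; composition fails here.

ill-typed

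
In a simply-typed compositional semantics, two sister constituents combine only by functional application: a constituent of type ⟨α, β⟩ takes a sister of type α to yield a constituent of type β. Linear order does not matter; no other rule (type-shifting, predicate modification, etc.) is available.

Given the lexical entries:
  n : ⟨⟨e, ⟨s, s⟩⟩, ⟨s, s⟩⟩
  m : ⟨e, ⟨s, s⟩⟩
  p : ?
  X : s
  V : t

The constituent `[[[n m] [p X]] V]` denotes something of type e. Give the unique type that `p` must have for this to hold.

⟨s, ⟨⟨s, s⟩, ⟨t, e⟩⟩⟩

At [[[n m] [p X]] V] (required: e): V is t, which is not a function with range e; hence [[n m] [p X]] is the functor — type ⟨t, e⟩.
At [[n m] [p X]] (required: ⟨t, e⟩): [n m] is ⟨s, s⟩, which is not a function with range ⟨t, e⟩; hence [p X] is the functor — type ⟨⟨s, s⟩, ⟨t, e⟩⟩.
At [p X] (required: ⟨⟨s, s⟩, ⟨t, e⟩⟩): X is s, which is not a function with range ⟨⟨s, s⟩, ⟨t, e⟩⟩; hence p is the functor — type ⟨s, ⟨⟨s, s⟩, ⟨t, e⟩⟩⟩.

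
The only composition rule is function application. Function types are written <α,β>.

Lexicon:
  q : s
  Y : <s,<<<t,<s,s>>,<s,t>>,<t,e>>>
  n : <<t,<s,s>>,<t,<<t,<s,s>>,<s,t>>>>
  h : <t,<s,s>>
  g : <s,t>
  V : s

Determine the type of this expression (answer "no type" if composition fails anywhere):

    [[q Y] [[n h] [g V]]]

[q Y]: Y is <s,<<<t,<s,s>>,<s,t>>,<t,e>>>, q is s; result <<<t,<s,s>>,<s,t>>,<t,e>>.
[n h]: n is <<t,<s,s>>,<t,<<t,<s,s>>,<s,t>>>>, h is <t,<s,s>>; result <t,<<t,<s,s>>,<s,t>>>.
[g V]: g is <s,t>, V is s; result t.
[[n h] [g V]]: [n h] is <t,<<t,<s,s>>,<s,t>>>, [g V] is t; result <<t,<s,s>>,<s,t>>.
[[q Y] [[n h] [g V]]]: [q Y] is <<<t,<s,s>>,<s,t>>,<t,e>>, [[n h] [g V]] is <<t,<s,s>>,<s,t>>; result <t,e>.

<t,e>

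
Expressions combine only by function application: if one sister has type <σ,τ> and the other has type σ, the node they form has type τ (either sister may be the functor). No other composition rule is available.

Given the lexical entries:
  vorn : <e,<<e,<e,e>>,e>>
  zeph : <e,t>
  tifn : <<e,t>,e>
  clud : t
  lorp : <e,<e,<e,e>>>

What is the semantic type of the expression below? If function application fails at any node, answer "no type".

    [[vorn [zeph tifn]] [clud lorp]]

[zeph tifn]: tifn is <<e,t>,e>, zeph is <e,t>; result e.
[vorn [zeph tifn]]: vorn is <e,<<e,<e,e>>,e>>, [zeph tifn] is e; result <<e,<e,e>>,e>.
At [clud lorp]: neither t nor <e,<e,<e,e>>> can take the other as argument; the node is ill-typed.

no type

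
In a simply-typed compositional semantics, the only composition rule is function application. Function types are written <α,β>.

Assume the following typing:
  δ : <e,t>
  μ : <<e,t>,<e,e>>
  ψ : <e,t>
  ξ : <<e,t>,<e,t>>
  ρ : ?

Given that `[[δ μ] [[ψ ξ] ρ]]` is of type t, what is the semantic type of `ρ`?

[[δ μ] [[ψ ξ] ρ]] must have type t. The sister [δ μ] has type <e,e>; that is not a function onto t, so [[ψ ξ] ρ] must be the functor, of type <<e,e>,t>.
[[ψ ξ] ρ] must have type <<e,e>,t>. The sister [ψ ξ] has type <e,t>; that is not a function onto <<e,e>,t>, so ρ must be the functor, of type <<e,t>,<<e,e>,t>>.

<<e,t>,<<e,e>,t>>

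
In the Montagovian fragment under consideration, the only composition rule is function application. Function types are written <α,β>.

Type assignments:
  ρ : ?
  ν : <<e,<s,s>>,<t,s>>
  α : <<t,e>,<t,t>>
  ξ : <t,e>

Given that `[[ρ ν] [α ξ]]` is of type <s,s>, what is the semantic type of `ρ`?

[[ρ ν] [α ξ]] is required to be <s,s>. [α ξ] : <t,t> cannot yield <s,s> as functor, so [ρ ν] : <<t,t>,<s,s>>.
[ρ ν] is required to be <<t,t>,<s,s>>. ν : <<e,<s,s>>,<t,s>> cannot yield <<t,t>,<s,s>> as functor, so ρ : <<<e,<s,s>>,<t,s>>,<<t,t>,<s,s>>>.

<<<e,<s,s>>,<t,s>>,<<t,t>,<s,s>>>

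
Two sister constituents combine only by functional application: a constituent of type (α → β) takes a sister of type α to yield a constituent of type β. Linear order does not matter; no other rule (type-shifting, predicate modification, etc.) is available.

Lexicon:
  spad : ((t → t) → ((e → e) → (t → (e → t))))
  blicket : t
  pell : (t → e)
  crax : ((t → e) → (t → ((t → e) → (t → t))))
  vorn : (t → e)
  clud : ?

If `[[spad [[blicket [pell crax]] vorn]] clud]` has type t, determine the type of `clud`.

For [[spad [[blicket [pell crax]] vorn]] clud] to have type t with [spad [[blicket [pell crax]] vorn]] of type ((e → e) → (t → (e → t))), clud must be the function: clud : (((e → e) → (t → (e → t))) → t).

(((e → e) → (t → (e → t))) → t)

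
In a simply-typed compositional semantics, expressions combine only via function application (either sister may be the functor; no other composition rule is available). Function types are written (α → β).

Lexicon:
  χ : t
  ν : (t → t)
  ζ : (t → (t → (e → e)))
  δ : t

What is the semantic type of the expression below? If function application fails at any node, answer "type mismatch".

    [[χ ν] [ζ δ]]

At [χ ν], ν : (t → t) takes χ : t, giving t.
At [ζ δ], ζ : (t → (t → (e → e))) takes δ : t, giving (t → (e → e)).
At [[χ ν] [ζ δ]], [ζ δ] : (t → (e → e)) takes [χ ν] : t, giving (e → e).

(e → e)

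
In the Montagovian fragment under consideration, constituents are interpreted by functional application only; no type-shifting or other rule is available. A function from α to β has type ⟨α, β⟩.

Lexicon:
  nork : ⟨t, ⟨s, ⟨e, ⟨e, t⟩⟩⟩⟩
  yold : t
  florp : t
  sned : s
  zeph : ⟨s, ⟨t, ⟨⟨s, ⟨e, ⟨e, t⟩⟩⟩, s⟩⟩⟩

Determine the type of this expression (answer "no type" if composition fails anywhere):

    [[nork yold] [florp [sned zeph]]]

At [nork yold], nork : ⟨t, ⟨s, ⟨e, ⟨e, t⟩⟩⟩⟩ takes yold : t, giving ⟨s, ⟨e, ⟨e, t⟩⟩⟩.
At [sned zeph], zeph : ⟨s, ⟨t, ⟨⟨s, ⟨e, ⟨e, t⟩⟩⟩, s⟩⟩⟩ takes sned : s, giving ⟨t, ⟨⟨s, ⟨e, ⟨e, t⟩⟩⟩, s⟩⟩.
At [florp [sned zeph]], [sned zeph] : ⟨t, ⟨⟨s, ⟨e, ⟨e, t⟩⟩⟩, s⟩⟩ takes florp : t, giving ⟨⟨s, ⟨e, ⟨e, t⟩⟩⟩, s⟩.
At [[nork yold] [florp [sned zeph]]], [florp [sned zeph]] : ⟨⟨s, ⟨e, ⟨e, t⟩⟩⟩, s⟩ takes [nork yold] : ⟨s, ⟨e, ⟨e, t⟩⟩⟩, giving s.

s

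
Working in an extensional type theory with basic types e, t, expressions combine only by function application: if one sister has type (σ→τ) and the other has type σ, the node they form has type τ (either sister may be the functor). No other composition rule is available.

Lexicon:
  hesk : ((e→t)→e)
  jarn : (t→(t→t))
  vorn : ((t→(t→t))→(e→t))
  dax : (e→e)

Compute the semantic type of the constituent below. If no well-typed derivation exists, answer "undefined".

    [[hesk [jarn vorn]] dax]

e

[jarn vorn]: functor vorn : ((t→(t→t))→(e→t)), argument jarn : (t→(t→t)); result (e→t).
[hesk [jarn vorn]]: functor hesk : ((e→t)→e), argument [jarn vorn] : (e→t); result e.
[[hesk [jarn vorn]] dax]: functor dax : (e→e), argument [hesk [jarn vorn]] : e; result e.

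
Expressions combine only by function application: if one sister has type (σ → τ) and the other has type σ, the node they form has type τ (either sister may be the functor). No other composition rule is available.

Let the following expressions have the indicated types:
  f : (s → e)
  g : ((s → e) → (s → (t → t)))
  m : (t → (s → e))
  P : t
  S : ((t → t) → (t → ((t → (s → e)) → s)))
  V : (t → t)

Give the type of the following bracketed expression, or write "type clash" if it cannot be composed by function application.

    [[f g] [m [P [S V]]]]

[f g]: g is ((s → e) → (s → (t → t))), f is (s → e); result (s → (t → t)).
[S V]: S is ((t → t) → (t → ((t → (s → e)) → s))), V is (t → t); result (t → ((t → (s → e)) → s)).
[P [S V]]: [S V] is (t → ((t → (s → e)) → s)), P is t; result ((t → (s → e)) → s).
[m [P [S V]]]: [P [S V]] is ((t → (s → e)) → s), m is (t → (s → e)); result s.
[[f g] [m [P [S V]]]]: [f g] is (s → (t → t)), [m [P [S V]]] is s; result (t → t).

(t → t)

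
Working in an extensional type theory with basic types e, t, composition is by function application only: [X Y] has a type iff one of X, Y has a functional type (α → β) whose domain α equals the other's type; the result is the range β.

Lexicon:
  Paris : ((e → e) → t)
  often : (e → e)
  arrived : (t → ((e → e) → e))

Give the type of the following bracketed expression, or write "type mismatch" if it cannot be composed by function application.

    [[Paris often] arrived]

((e → e) → e)

[Paris often]: Paris is ((e → e) → t), often is (e → e); result t.
[[Paris often] arrived]: arrived is (t → ((e → e) → e)), [Paris often] is t; result ((e → e) → e).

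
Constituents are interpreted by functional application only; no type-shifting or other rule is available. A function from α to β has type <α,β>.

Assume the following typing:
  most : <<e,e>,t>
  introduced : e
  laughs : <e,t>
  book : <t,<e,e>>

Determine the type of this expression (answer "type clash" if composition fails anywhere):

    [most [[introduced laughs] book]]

t

[introduced laughs]: functor laughs : <e,t>, argument introduced : e; result t.
[[introduced laughs] book]: functor book : <t,<e,e>>, argument [introduced laughs] : t; result <e,e>.
[most [[introduced laughs] book]]: functor most : <<e,e>,t>, argument [[introduced laughs] book] : <e,e>; result t.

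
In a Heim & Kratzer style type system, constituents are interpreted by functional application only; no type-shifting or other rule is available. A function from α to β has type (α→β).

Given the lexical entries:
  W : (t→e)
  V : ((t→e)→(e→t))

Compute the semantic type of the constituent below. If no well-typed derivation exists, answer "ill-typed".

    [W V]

(e→t)

[W V]: V is ((t→e)→(e→t)), W is (t→e); result (e→t).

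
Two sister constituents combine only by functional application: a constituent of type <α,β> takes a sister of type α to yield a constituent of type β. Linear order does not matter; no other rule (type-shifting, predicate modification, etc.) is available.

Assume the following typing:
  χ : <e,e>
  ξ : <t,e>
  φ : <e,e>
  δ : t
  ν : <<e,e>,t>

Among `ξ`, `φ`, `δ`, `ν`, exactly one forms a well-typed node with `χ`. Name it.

ν

ξ : <t,e> — no; χ wants e, and ξ wants t.
φ : <e,e> — no; χ wants e, and φ wants e.
δ : t — no; χ wants e, and δ wants nothing (atomic).
ν — combines: ν : <<e,e>,t> takes χ : <e,e> as argument, giving t.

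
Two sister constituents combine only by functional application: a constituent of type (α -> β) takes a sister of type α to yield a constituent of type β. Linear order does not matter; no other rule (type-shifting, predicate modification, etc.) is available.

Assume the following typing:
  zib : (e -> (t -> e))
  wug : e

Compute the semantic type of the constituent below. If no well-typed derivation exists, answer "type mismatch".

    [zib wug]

(t -> e)

[zib wug]: (e -> (t -> e)) applied to e yields (t -> e).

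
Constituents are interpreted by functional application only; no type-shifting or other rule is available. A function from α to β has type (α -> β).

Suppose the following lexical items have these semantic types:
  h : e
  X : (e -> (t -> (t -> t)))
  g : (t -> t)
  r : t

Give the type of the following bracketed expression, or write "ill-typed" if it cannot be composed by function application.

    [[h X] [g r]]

(t -> t)

[h X]: functor X : (e -> (t -> (t -> t))), argument h : e; result (t -> (t -> t)).
[g r]: functor g : (t -> t), argument r : t; result t.
[[h X] [g r]]: functor [h X] : (t -> (t -> t)), argument [g r] : t; result (t -> t).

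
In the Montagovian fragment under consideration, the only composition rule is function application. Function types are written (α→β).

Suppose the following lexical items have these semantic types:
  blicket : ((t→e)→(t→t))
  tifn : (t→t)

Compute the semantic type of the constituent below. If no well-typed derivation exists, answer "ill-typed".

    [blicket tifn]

ill-typed

At [blicket tifn]: neither ((t→e)→(t→t)) nor (t→t) can take the other as argument; the node is ill-typed.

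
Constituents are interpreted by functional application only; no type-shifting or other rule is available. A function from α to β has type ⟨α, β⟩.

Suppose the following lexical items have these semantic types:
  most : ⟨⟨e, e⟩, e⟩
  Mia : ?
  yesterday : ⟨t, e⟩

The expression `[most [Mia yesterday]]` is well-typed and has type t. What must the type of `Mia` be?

[most [Mia yesterday]] is required to be t. most : ⟨⟨e, e⟩, e⟩ cannot yield t as functor, so [Mia yesterday] : ⟨⟨⟨e, e⟩, e⟩, t⟩.
[Mia yesterday] is required to be ⟨⟨⟨e, e⟩, e⟩, t⟩. yesterday : ⟨t, e⟩ cannot yield ⟨⟨⟨e, e⟩, e⟩, t⟩ as functor, so Mia : ⟨⟨t, e⟩, ⟨⟨⟨e, e⟩, e⟩, t⟩⟩.

⟨⟨t, e⟩, ⟨⟨⟨e, e⟩, e⟩, t⟩⟩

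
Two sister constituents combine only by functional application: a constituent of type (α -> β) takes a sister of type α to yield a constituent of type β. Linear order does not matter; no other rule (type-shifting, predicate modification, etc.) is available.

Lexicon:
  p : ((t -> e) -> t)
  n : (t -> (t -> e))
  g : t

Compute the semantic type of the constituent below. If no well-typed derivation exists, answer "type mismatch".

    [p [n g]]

t

[n g]: functor n : (t -> (t -> e)), argument g : t; result (t -> e).
[p [n g]]: functor p : ((t -> e) -> t), argument [n g] : (t -> e); result t.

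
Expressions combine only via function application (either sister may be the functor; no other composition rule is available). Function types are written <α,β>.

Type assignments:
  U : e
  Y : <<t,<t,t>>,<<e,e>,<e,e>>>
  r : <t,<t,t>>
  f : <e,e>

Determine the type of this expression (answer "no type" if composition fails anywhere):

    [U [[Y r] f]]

e

[Y r]: functor Y : <<t,<t,t>>,<<e,e>,<e,e>>>, argument r : <t,<t,t>>; result <<e,e>,<e,e>>.
[[Y r] f]: functor [Y r] : <<e,e>,<e,e>>, argument f : <e,e>; result <e,e>.
[U [[Y r] f]]: functor [[Y r] f] : <e,e>, argument U : e; result e.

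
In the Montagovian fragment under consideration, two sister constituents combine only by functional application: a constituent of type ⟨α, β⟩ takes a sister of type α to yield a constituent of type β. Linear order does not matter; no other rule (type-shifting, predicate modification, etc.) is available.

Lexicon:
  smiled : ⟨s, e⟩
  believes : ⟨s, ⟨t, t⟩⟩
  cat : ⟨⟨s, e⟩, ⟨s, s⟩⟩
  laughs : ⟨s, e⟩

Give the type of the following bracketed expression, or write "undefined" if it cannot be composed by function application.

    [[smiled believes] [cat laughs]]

[smiled believes]: ⟨s, e⟩ with ⟨s, ⟨t, t⟩⟩ — neither is a function whose domain matches the other; composition fails here.

undefined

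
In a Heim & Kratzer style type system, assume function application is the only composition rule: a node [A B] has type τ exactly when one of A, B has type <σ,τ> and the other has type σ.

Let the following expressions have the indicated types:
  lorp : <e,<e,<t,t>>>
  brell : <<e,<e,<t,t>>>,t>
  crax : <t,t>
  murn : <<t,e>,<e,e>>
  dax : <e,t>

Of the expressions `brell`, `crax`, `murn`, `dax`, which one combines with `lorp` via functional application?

brell

brell — combines: brell : <<e,<e,<t,t>>>,t> takes lorp : <e,<e,<t,t>>> as argument, giving t.
crax : <t,t> — neither side's domain matches the other.
murn : <<t,e>,<e,e>> — neither side's domain matches the other.
dax : <e,t> — neither side's domain matches the other.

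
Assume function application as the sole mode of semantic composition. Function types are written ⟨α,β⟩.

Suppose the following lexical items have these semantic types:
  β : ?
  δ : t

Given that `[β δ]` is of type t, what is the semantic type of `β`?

⟨t,t⟩

For [β δ] to have type t with δ of type t, β must be the function: β : ⟨t,t⟩.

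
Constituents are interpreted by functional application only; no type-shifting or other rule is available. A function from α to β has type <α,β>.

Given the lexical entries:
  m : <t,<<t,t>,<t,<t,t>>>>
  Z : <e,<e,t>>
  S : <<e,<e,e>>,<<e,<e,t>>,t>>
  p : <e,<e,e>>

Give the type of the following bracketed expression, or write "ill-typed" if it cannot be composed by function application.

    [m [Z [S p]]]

<<t,t>,<t,<t,t>>>

[S p]: S is <<e,<e,e>>,<<e,<e,t>>,t>>, p is <e,<e,e>>; result <<e,<e,t>>,t>.
[Z [S p]]: [S p] is <<e,<e,t>>,t>, Z is <e,<e,t>>; result t.
[m [Z [S p]]]: m is <t,<<t,t>,<t,<t,t>>>>, [Z [S p]] is t; result <<t,t>,<t,<t,t>>>.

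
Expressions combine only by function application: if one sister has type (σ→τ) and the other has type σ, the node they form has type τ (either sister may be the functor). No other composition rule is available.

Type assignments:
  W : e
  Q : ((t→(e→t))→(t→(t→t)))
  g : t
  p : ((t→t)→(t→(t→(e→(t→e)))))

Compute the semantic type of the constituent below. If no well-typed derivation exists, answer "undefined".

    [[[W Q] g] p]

At [W Q]: neither e nor ((t→(e→t))→(t→(t→t))) can take the other as argument; the node is ill-typed.

undefined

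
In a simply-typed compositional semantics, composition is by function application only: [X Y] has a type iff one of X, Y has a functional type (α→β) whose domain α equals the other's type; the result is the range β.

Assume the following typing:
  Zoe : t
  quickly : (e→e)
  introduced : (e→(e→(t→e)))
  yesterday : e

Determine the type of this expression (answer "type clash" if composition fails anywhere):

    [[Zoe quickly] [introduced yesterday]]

At [Zoe quickly]: neither t nor (e→e) can take the other as argument; the node is ill-typed.

type clash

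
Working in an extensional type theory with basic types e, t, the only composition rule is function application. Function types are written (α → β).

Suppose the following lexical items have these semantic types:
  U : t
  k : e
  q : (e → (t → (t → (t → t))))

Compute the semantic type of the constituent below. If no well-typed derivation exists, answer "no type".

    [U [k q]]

At [k q], q : (e → (t → (t → (t → t)))) takes k : e, giving (t → (t → (t → t))).
At [U [k q]], [k q] : (t → (t → (t → t))) takes U : t, giving (t → (t → t)).

(t → (t → t))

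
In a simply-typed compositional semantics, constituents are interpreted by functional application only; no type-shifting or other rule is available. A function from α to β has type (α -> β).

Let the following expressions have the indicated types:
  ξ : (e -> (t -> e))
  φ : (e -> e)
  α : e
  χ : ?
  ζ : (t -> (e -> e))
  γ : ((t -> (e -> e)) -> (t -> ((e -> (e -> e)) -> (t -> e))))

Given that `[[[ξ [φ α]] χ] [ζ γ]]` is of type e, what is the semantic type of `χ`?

At [[[ξ [φ α]] χ] [ζ γ]] (required: e): [ζ γ] is (t -> ((e -> (e -> e)) -> (t -> e))), which is not a function with range e; hence [[ξ [φ α]] χ] is the functor — type ((t -> ((e -> (e -> e)) -> (t -> e))) -> e).
At [[ξ [φ α]] χ] (required: ((t -> ((e -> (e -> e)) -> (t -> e))) -> e)): [ξ [φ α]] is (t -> e), which is not a function with range ((t -> ((e -> (e -> e)) -> (t -> e))) -> e); hence χ is the functor — type ((t -> e) -> ((t -> ((e -> (e -> e)) -> (t -> e))) -> e)).

((t -> e) -> ((t -> ((e -> (e -> e)) -> (t -> e))) -> e))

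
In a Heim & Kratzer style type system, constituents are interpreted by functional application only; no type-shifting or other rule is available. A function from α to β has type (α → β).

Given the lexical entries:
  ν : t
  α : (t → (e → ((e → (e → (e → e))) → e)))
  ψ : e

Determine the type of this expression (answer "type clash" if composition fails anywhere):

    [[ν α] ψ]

[ν α]: (t → (e → ((e → (e → (e → e))) → e))) applied to t yields (e → ((e → (e → (e → e))) → e)).
[[ν α] ψ]: (e → ((e → (e → (e → e))) → e)) applied to e yields ((e → (e → (e → e))) → e).

((e → (e → (e → e))) → e)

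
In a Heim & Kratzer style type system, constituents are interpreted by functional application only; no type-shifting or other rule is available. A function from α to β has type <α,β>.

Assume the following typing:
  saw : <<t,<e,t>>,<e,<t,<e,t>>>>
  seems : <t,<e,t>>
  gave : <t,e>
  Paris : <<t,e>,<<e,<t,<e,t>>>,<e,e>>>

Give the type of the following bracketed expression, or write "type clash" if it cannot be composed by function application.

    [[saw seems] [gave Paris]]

[saw seems]: <<t,<e,t>>,<e,<t,<e,t>>>> applied to <t,<e,t>> yields <e,<t,<e,t>>>.
[gave Paris]: <<t,e>,<<e,<t,<e,t>>>,<e,e>>> applied to <t,e> yields <<e,<t,<e,t>>>,<e,e>>.
[[saw seems] [gave Paris]]: <<e,<t,<e,t>>>,<e,e>> applied to <e,<t,<e,t>>> yields <e,e>.

<e,e>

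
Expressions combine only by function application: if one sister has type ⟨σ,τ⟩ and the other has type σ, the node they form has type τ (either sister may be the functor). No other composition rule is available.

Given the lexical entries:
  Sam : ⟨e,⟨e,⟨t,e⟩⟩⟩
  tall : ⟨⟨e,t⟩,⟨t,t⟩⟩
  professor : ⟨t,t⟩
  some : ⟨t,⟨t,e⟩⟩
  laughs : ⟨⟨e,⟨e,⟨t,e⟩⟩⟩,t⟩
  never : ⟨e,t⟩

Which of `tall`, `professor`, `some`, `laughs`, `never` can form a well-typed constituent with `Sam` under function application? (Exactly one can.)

laughs

tall : ⟨⟨e,t⟩,⟨t,t⟩⟩ — does not combine with Sam.
professor : ⟨t,t⟩ — does not combine with Sam.
some : ⟨t,⟨t,e⟩⟩ — does not combine with Sam.
laughs — combines: laughs : ⟨⟨e,⟨e,⟨t,e⟩⟩⟩,t⟩ takes Sam : ⟨e,⟨e,⟨t,e⟩⟩⟩ as argument, giving t.
never : ⟨e,t⟩ — does not combine with Sam.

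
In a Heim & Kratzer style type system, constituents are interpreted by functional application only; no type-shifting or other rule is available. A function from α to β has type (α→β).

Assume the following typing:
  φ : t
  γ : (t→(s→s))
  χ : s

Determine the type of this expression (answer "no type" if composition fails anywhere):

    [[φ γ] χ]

[φ γ] — γ of type (t→(s→s)) combines with φ of type t: type (s→s).
[[φ γ] χ] — [φ γ] of type (s→s) combines with χ of type s: type s.

s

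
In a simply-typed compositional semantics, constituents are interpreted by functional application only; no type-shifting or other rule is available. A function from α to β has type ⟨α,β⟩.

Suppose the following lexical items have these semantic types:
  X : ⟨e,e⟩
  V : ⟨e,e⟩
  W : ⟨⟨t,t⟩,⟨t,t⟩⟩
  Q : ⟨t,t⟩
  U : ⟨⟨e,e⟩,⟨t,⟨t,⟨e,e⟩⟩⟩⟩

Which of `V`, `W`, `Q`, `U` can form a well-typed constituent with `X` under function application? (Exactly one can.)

U

V : ⟨e,e⟩ — neither side's domain matches the other.
W : ⟨⟨t,t⟩,⟨t,t⟩⟩ — neither side's domain matches the other.
Q : ⟨t,t⟩ — neither side's domain matches the other.
U — combines: U : ⟨⟨e,e⟩,⟨t,⟨t,⟨e,e⟩⟩⟩⟩ takes X : ⟨e,e⟩ as argument, giving ⟨t,⟨t,⟨e,e⟩⟩⟩.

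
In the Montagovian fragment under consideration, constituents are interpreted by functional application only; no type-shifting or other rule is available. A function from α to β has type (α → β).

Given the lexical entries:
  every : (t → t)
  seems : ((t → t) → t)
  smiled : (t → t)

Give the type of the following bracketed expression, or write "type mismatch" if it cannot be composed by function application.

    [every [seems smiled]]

t

[seems smiled]: ((t → t) → t) applied to (t → t) yields t.
[every [seems smiled]]: (t → t) applied to t yields t.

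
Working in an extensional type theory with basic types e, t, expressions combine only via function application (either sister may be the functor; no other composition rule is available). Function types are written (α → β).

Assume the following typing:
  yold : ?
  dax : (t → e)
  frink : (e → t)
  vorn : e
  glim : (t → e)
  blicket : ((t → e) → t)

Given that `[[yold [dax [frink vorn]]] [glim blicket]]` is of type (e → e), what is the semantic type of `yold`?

(e → (t → (e → e)))

At [[yold [dax [frink vorn]]] [glim blicket]] (required: (e → e)): [glim blicket] is t, which is not a function with range (e → e); hence [yold [dax [frink vorn]]] is the functor — type (t → (e → e)).
At [yold [dax [frink vorn]]] (required: (t → (e → e))): [dax [frink vorn]] is e, which is not a function with range (t → (e → e)); hence yold is the functor — type (e → (t → (e → e))).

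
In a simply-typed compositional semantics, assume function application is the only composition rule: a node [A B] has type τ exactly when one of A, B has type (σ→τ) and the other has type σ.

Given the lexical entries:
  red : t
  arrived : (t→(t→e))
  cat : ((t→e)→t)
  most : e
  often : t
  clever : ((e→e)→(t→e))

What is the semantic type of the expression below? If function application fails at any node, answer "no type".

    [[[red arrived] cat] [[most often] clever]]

[red arrived] — arrived of type (t→(t→e)) combines with red of type t: type (t→e).
[[red arrived] cat] — cat of type ((t→e)→t) combines with [red arrived] of type (t→e): type t.
[most often]: e and t cannot combine by function application — type clash.

no type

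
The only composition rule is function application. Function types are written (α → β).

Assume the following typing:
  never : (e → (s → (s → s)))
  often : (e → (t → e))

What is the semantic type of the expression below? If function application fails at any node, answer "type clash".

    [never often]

type clash

[never often]: (e → (s → (s → s))) with (e → (t → e)) — neither is a function whose domain matches the other; composition fails here.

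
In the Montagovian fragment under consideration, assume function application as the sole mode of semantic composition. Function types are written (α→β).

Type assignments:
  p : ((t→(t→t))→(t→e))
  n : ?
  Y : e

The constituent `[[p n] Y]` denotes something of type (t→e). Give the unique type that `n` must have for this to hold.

[[p n] Y] is required to be (t→e). Y : e cannot yield (t→e) as functor, so [p n] : (e→(t→e)).
[p n] is required to be (e→(t→e)). p : ((t→(t→t))→(t→e)) cannot yield (e→(t→e)) as functor, so n : (((t→(t→t))→(t→e))→(e→(t→e))).

(((t→(t→t))→(t→e))→(e→(t→e)))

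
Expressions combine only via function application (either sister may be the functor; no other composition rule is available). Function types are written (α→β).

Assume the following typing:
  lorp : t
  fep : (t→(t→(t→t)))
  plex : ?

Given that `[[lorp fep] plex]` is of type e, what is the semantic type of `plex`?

At [[lorp fep] plex] (required: e): [lorp fep] is (t→(t→t)), which is not a function with range e; hence plex is the functor — type ((t→(t→t))→e).

((t→(t→t))→e)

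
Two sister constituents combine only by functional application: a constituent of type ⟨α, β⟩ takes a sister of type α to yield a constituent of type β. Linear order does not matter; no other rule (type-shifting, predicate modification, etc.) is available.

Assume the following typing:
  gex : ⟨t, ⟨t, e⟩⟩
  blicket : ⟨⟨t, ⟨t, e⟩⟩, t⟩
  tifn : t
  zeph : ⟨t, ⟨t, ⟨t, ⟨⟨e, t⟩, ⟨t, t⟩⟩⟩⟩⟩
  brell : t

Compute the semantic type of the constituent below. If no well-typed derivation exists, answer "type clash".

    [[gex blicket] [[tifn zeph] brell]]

⟨⟨e, t⟩, ⟨t, t⟩⟩

[gex blicket]: ⟨⟨t, ⟨t, e⟩⟩, t⟩ applied to ⟨t, ⟨t, e⟩⟩ yields t.
[tifn zeph]: ⟨t, ⟨t, ⟨t, ⟨⟨e, t⟩, ⟨t, t⟩⟩⟩⟩⟩ applied to t yields ⟨t, ⟨t, ⟨⟨e, t⟩, ⟨t, t⟩⟩⟩⟩.
[[tifn zeph] brell]: ⟨t, ⟨t, ⟨⟨e, t⟩, ⟨t, t⟩⟩⟩⟩ applied to t yields ⟨t, ⟨⟨e, t⟩, ⟨t, t⟩⟩⟩.
[[gex blicket] [[tifn zeph] brell]]: ⟨t, ⟨⟨e, t⟩, ⟨t, t⟩⟩⟩ applied to t yields ⟨⟨e, t⟩, ⟨t, t⟩⟩.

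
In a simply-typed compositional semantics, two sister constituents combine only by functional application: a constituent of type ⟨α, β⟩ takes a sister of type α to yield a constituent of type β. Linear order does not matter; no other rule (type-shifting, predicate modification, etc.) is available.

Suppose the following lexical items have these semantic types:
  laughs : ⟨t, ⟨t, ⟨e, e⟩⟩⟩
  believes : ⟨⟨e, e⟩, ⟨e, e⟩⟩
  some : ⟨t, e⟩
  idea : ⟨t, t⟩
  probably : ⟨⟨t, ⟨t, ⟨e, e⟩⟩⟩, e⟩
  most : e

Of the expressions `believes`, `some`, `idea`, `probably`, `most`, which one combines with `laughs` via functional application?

probably

believes : ⟨⟨e, e⟩, ⟨e, e⟩⟩ — does not combine with laughs.
some : ⟨t, e⟩ — does not combine with laughs.
idea : ⟨t, t⟩ — does not combine with laughs.
probably — combines: probably : ⟨⟨t, ⟨t, ⟨e, e⟩⟩⟩, e⟩ takes laughs : ⟨t, ⟨t, ⟨e, e⟩⟩⟩ as argument, giving e.
most : e — does not combine with laughs.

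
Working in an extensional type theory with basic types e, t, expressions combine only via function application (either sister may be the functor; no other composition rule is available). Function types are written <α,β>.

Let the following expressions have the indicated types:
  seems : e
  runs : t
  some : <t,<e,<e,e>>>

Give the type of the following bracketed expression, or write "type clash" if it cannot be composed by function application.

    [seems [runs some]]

<e,e>

[runs some]: <t,<e,<e,e>>> applied to t yields <e,<e,e>>.
[seems [runs some]]: <e,<e,e>> applied to e yields <e,e>.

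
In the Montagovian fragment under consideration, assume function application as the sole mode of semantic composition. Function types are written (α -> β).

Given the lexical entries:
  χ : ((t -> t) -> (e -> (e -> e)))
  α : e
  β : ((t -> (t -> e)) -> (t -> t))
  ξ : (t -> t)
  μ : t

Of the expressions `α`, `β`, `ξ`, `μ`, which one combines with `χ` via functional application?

ξ

α : e — no; χ wants (t -> t), and α wants nothing (atomic).
β : ((t -> (t -> e)) -> (t -> t)) — no; χ wants (t -> t), and β wants (t -> (t -> e)).
ξ — combines: χ : ((t -> t) -> (e -> (e -> e))) takes ξ : (t -> t) as argument, giving (e -> (e -> e)).
μ : t — no; χ wants (t -> t), and μ wants nothing (atomic).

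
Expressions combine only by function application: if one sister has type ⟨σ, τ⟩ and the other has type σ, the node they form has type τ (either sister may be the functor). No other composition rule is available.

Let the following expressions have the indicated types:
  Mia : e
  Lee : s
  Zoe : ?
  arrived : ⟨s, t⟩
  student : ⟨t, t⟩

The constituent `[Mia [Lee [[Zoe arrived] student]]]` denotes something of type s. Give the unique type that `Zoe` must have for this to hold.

⟨⟨s, t⟩, ⟨⟨t, t⟩, ⟨s, ⟨e, s⟩⟩⟩⟩

At [Mia [Lee [[Zoe arrived] student]]] (required: s): Mia is e, which is not a function with range s; hence [Lee [[Zoe arrived] student]] is the functor — type ⟨e, s⟩.
At [Lee [[Zoe arrived] student]] (required: ⟨e, s⟩): Lee is s, which is not a function with range ⟨e, s⟩; hence [[Zoe arrived] student] is the functor — type ⟨s, ⟨e, s⟩⟩.
At [[Zoe arrived] student] (required: ⟨s, ⟨e, s⟩⟩): student is ⟨t, t⟩, which is not a function with range ⟨s, ⟨e, s⟩⟩; hence [Zoe arrived] is the functor — type ⟨⟨t, t⟩, ⟨s, ⟨e, s⟩⟩⟩.
At [Zoe arrived] (required: ⟨⟨t, t⟩, ⟨s, ⟨e, s⟩⟩⟩): arrived is ⟨s, t⟩, which is not a function with range ⟨⟨t, t⟩, ⟨s, ⟨e, s⟩⟩⟩; hence Zoe is the functor — type ⟨⟨s, t⟩, ⟨⟨t, t⟩, ⟨s, ⟨e, s⟩⟩⟩⟩.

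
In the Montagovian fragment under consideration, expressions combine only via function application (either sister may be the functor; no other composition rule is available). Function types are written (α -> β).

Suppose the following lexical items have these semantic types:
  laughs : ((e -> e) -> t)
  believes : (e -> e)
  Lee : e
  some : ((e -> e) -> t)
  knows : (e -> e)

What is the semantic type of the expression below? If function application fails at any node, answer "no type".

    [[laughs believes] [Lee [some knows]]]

no type

[laughs believes] — laughs of type ((e -> e) -> t) combines with believes of type (e -> e): type t.
[some knows] — some of type ((e -> e) -> t) combines with knows of type (e -> e): type t.
[Lee [some knows]]: e with t — neither is a function whose domain matches the other; composition fails here.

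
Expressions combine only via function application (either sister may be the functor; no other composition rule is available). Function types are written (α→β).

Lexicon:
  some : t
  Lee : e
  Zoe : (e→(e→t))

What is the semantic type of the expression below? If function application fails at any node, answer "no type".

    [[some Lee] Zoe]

At [some Lee]: neither t nor e can take the other as argument; the node is ill-typed.

no type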